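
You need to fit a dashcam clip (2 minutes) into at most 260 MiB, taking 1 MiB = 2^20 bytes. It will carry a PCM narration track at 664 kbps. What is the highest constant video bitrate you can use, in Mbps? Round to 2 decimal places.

Budget: 260 MiB = 2181.0 Mb.
2 min = 120 s
Total bitrate budget: 2181.0 Mb / 120 s = 18.175 Mbps.
Audio: 664 kbps = 0.664 Mbps.
Video: 18.175 − 0.664 = 17.511 Mbps.

17.51 Mbps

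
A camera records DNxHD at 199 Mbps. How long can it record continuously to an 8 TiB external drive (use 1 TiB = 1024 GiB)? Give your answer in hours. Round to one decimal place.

98.2 hours

Capacity: 8 TiB = 70,368,744 Mb.
Recording time: 70,368,744 / 199.000 = 353,612 s ≈ 98.2 hours.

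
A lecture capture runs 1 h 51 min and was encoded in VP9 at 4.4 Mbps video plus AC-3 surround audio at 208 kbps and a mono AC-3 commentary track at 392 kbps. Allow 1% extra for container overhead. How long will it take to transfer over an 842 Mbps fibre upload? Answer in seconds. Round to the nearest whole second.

1 h 51 min = 111 min = 6660 s
Audio total: 208 + 392 = 600 kbps = 0.600 Mbps.
Total bitrate: 5.000 Mbps.
File: 5.000 Mbps × 6660 s = 33300.0 Mb.
With 1% container overhead: ×1.01. → 33633.0 Mb.
At 842 Mbps: 33633.0 / 842 = 39.9 s ≈ 39.9 seconds.

40 seconds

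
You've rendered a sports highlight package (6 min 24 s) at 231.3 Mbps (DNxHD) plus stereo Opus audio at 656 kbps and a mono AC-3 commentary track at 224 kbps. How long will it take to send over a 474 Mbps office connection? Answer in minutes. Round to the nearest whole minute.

3 minutes

6 min 24 s = 384 s
Audio total: 656 + 224 = 880 kbps = 0.880 Mbps.
Total bitrate: 232.180 Mbps.
File: 232.180 Mbps × 384 s = 89157.1 Mb.
At 474 Mbps: 89157.1 / 474 = 188.1 s ≈ 3.13 minutes.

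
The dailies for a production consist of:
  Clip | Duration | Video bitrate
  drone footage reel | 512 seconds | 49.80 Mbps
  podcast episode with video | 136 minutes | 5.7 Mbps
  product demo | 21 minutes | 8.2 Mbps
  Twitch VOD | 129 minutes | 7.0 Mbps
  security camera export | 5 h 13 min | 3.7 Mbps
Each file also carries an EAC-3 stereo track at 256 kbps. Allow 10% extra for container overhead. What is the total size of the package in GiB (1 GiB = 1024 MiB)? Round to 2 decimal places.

Audio: 256 kbps = 0.256 Mbps.
drone footage reel: 50.056 Mbps × 512 s × 1.10 = 28191.5 Mb
podcast episode with video: 5.956 Mbps × 8160 s × 1.10 = 53461.1 Mb
product demo: 8.456 Mbps × 1260 s × 1.10 = 11720.0 Mb
Twitch VOD: 7.256 Mbps × 7740 s × 1.10 = 61777.6 Mb
security camera export: 3.956 Mbps × 18780 s × 1.10 = 81723.0 Mb
Total: 236873.2 Mb = 29609.2 MB.
= 27.58 GiB.

27.58 GiB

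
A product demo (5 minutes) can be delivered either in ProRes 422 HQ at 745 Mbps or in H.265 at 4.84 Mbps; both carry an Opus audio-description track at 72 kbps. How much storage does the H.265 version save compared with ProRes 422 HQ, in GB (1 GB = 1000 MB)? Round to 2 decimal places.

5 min = 300 s
Audio: 72 kbps = 0.072 Mbps.
ProRes 422 HQ: 745.072 Mbps × 300 s = 223521.6 Mb = 27.940 GB.
H.265: 4.912 Mbps × 300 s = 1473.6 Mb = 0.184 GB.
Saving: 27.940 − 0.184 = 27.756 GB.

27.76 GB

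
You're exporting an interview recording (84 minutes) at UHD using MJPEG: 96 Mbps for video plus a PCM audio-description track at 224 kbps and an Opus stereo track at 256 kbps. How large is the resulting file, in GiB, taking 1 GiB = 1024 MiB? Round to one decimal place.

84 min = 5040 s
Audio total: 224 + 256 = 480 kbps = 0.480 Mbps.
Total bitrate: 96 + 0.480 = 96.480 Mbps.
Stream data: 96.480 Mbps × 5040 s = 486259.2 Mb.
486,259 Mb = 60,782,400,000 bytes ÷ 1,073,741,824 = 56.61 GiB.

56.6 GiB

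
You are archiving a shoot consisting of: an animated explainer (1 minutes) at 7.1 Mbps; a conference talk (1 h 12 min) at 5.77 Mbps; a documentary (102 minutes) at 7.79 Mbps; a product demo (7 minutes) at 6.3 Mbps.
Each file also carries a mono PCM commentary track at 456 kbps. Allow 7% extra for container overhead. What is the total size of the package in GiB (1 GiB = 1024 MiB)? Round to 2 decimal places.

10.05 GiB

Audio: 456 kbps = 0.456 Mbps.
animated explainer: 7.556 Mbps × 60 s × 1.07 = 485.1 Mb
conference talk: 6.226 Mbps × 4320 s × 1.07 = 28779.1 Mb
documentary: 8.246 Mbps × 6120 s × 1.07 = 53998.1 Mb
product demo: 6.756 Mbps × 420 s × 1.07 = 3036.1 Mb
Total: 86298.4 Mb = 10787.3 MB.
= 10.05 GiB.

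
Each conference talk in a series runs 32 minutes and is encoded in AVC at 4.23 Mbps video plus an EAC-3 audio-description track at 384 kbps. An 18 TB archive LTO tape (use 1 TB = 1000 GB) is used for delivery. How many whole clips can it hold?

16254

32 min = 1920 s
Audio: 384 kbps = 0.384 Mbps.
Total bitrate: 4.614 Mbps.
Per item: 4.614 Mbps × 1920 s = 8,859 Mb = 1,107 MB.
Capacity: 18 TB = 144,000,000 Mb; 16254.88 items → 16254 complete.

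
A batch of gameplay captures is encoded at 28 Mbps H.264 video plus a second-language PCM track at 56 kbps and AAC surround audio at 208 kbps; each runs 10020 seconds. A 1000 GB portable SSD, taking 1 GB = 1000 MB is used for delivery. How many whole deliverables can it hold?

Audio total: 56 + 208 = 264 kbps = 0.264 Mbps.
Total bitrate: 28.264 Mbps.
Per item: 28.264 Mbps × 10020 s = 283,205 Mb = 35,401 MB.
Capacity: 1000 GB = 8,000,000 Mb; 28.25 items → 28 complete.

28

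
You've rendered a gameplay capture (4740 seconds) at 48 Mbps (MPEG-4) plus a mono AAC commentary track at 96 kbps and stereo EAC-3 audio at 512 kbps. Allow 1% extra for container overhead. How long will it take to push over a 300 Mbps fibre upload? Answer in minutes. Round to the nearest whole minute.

Audio total: 96 + 512 = 608 kbps = 0.608 Mbps.
Total bitrate: 48.608 Mbps.
File: 48.608 Mbps × 4740 s = 230401.9 Mb.
With 1% container overhead: ×1.01. → 232705.9 Mb.
At 300 Mbps: 232705.9 / 300 = 775.7 s ≈ 12.9 minutes.

13 minutes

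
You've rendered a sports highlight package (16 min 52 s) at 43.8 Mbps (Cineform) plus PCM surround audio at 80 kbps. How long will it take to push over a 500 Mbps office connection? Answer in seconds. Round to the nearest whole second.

89 seconds

16 min 52 s = 1012 s
Audio: 80 kbps = 0.080 Mbps.
Total bitrate: 43.880 Mbps.
File: 43.880 Mbps × 1012 s = 44406.6 Mb.
At 500 Mbps: 44406.6 / 500 = 88.8 s ≈ 88.8 seconds.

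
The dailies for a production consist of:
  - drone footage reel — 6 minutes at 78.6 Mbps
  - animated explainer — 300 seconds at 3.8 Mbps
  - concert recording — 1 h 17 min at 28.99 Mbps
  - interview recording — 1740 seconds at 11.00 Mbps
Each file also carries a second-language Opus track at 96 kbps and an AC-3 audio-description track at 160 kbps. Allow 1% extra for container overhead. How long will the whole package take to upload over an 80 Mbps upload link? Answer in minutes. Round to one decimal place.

38.8 minutes

Audio total: 96 + 160 = 256 kbps = 0.256 Mbps.
drone footage reel: 78.856 Mbps × 360 s × 1.01 = 28672.0 Mb
animated explainer: 4.056 Mbps × 300 s × 1.01 = 1229.0 Mb
concert recording: 29.246 Mbps × 4620 s × 1.01 = 136467.7 Mb
interview recording: 11.256 Mbps × 1740 s × 1.01 = 19781.3 Mb
Total: 186150.0 Mb = 23268.7 MB.
At 80 Mbps: 186150.0 / 80 = 2327 s ≈ 38.8 minutes.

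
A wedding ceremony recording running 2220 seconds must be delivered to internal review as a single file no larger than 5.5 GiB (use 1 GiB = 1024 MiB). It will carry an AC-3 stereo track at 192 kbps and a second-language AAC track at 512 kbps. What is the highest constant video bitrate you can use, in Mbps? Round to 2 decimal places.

20.58 Mbps

Budget: 5.5 GiB = 47244.6 Mb.
Total bitrate budget: 47244.6 Mb / 2220 s = 21.281 Mbps.
Audio total: 192 + 512 = 704 kbps = 0.704 Mbps.
Video: 21.281 − 0.704 = 20.577 Mbps.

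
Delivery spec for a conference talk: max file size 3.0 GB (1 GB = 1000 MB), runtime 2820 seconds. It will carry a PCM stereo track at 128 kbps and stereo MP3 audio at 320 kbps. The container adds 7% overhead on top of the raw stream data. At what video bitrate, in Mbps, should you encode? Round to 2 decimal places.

7.51 Mbps

Budget: 3.0 GB = 24000.0 Mb.
Stream payload after overhead: 24000.0 / 1.07 = 22429.9 Mb.
Total bitrate budget: 22429.9 Mb / 2820 s = 7.954 Mbps.
Audio total: 128 + 320 = 448 kbps = 0.448 Mbps.
Video: 7.954 − 0.448 = 7.506 Mbps.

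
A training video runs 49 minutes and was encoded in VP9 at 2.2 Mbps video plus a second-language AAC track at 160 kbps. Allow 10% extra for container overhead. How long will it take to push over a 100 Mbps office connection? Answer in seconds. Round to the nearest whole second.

76 seconds

49 min = 2940 s
Audio: 160 kbps = 0.160 Mbps.
Total bitrate: 2.360 Mbps.
File: 2.360 Mbps × 2940 s = 6938.4 Mb.
With 10% container overhead: ×1.10. → 7632.2 Mb.
At 100 Mbps: 7632.2 / 100 = 76.3 s ≈ 76.3 seconds.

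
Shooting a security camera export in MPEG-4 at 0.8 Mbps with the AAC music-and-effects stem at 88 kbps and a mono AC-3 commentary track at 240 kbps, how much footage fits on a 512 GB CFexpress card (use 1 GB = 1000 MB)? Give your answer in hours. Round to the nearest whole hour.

1009 hours

Audio total: 88 + 240 = 328 kbps = 0.328 Mbps.
Total bitrate: 0.8 + 0.328 = 1.128 Mbps.
Capacity: 512 GB = 4,096,000 Mb.
Recording time: 4,096,000 / 1.128 = 3,631,206 s ≈ 1,009 hours.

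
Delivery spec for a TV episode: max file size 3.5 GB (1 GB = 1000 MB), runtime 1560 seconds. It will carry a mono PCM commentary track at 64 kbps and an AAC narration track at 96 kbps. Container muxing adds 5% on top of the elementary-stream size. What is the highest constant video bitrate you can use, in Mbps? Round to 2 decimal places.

Budget: 3.5 GB = 28000.0 Mb.
Stream payload after overhead: 28000.0 / 1.05 = 26666.7 Mb.
Total bitrate budget: 26666.7 Mb / 1560 s = 17.094 Mbps.
Audio total: 64 + 96 = 160 kbps = 0.160 Mbps.
Video: 17.094 − 0.160 = 16.934 Mbps.

16.93 Mbps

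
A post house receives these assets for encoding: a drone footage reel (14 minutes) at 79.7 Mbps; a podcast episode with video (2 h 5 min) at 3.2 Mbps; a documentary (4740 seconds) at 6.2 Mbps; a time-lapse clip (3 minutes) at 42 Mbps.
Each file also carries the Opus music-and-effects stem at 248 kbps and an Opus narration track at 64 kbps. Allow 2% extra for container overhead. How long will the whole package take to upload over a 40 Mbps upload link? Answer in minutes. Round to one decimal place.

56.1 minutes

Audio total: 248 + 64 = 312 kbps = 0.312 Mbps.
drone footage reel: 80.012 Mbps × 840 s × 1.02 = 68554.3 Mb
podcast episode with video: 3.512 Mbps × 7500 s × 1.02 = 26866.8 Mb
documentary: 6.512 Mbps × 4740 s × 1.02 = 31484.2 Mb
time-lapse clip: 42.312 Mbps × 180 s × 1.02 = 7768.5 Mb
Total: 134673.8 Mb = 16834.2 MB.
At 40 Mbps: 134673.8 / 40 = 3367 s ≈ 56.1 minutes.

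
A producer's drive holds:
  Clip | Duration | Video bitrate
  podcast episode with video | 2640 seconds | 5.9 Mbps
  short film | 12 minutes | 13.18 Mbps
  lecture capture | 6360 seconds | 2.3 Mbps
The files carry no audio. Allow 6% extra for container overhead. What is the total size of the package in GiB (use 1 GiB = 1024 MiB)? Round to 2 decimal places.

4.90 GiB

podcast episode with video: 5.900 Mbps × 2640 s × 1.06 = 16510.6 Mb
short film: 13.180 Mbps × 720 s × 1.06 = 10059.0 Mb
lecture capture: 2.300 Mbps × 6360 s × 1.06 = 15505.7 Mb
Total: 42075.2 Mb = 5259.4 MB.
= 4.898 GiB.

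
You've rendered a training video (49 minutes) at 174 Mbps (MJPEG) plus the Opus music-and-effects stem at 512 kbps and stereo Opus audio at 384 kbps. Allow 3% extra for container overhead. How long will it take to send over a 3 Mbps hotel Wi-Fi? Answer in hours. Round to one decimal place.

49.0 hours

49 min = 2940 s
Audio total: 512 + 384 = 896 kbps = 0.896 Mbps.
Total bitrate: 174.896 Mbps.
File: 174.896 Mbps × 2940 s = 514194.2 Mb.
With 3% container overhead: ×1.03. → 529620.1 Mb.
At 3 Mbps: 529620.1 / 3 = 176540.0 s ≈ 49 hours.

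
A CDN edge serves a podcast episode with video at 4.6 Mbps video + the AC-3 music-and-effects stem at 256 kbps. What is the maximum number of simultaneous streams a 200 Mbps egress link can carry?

Audio: 256 kbps = 0.256 Mbps.
Per-viewer media rate: 4.856 Mbps.
200 Mbps = 200.0 Mbps; 200.0 / 4.856 = 41.19 → 41 viewers.

41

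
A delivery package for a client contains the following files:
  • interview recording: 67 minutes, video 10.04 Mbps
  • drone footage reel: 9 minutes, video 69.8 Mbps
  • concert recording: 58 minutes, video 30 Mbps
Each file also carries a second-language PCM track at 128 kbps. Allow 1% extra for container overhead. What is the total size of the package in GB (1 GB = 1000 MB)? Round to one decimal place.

23.2 GB

Audio: 128 kbps = 0.128 Mbps.
interview recording: 10.168 Mbps × 4020 s × 1.01 = 41284.1 Mb
drone footage reel: 69.928 Mbps × 540 s × 1.01 = 38138.7 Mb
concert recording: 30.128 Mbps × 3480 s × 1.01 = 105893.9 Mb
Total: 185316.7 Mb = 23164.6 MB.
= 23.16 GB.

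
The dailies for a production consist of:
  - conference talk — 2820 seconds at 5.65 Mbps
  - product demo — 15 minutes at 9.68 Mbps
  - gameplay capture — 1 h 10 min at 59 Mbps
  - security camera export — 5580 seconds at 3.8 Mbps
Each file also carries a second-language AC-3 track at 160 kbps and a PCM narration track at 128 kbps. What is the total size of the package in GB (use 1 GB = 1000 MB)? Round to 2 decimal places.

37.19 GB

Audio total: 160 + 128 = 288 kbps = 0.288 Mbps.
conference talk: 5.938 Mbps × 2820 s = 16745.2 Mb
product demo: 9.968 Mbps × 900 s = 8971.2 Mb
gameplay capture: 59.288 Mbps × 4200 s = 249009.6 Mb
security camera export: 4.088 Mbps × 5580 s = 22811.0 Mb
Total: 297537.0 Mb = 37192.1 MB.
= 37.19 GB.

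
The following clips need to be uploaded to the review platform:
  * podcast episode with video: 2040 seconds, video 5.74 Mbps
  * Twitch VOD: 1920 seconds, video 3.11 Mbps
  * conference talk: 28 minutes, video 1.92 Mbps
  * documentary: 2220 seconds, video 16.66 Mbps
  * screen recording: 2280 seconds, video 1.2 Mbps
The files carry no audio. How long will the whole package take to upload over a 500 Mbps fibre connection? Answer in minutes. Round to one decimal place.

2.0 minutes

podcast episode with video: 5.740 Mbps × 2040 s = 11709.6 Mb
Twitch VOD: 3.110 Mbps × 1920 s = 5971.2 Mb
conference talk: 1.920 Mbps × 1680 s = 3225.6 Mb
documentary: 16.660 Mbps × 2220 s = 36985.2 Mb
screen recording: 1.200 Mbps × 2280 s = 2736.0 Mb
Total: 60627.6 Mb = 7578.4 MB.
At 500 Mbps: 60627.6 / 500 = 121 s ≈ 2.02 minutes.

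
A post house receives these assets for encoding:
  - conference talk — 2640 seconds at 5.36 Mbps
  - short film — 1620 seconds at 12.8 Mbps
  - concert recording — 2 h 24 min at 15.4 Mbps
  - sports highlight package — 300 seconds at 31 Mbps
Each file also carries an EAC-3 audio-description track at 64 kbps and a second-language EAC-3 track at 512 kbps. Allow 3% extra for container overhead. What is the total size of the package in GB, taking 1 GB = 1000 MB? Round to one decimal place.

Audio total: 64 + 512 = 576 kbps = 0.576 Mbps.
conference talk: 5.936 Mbps × 2640 s × 1.03 = 16141.2 Mb
short film: 13.376 Mbps × 1620 s × 1.03 = 22319.2 Mb
concert recording: 15.976 Mbps × 8640 s × 1.03 = 142173.6 Mb
sports highlight package: 31.576 Mbps × 300 s × 1.03 = 9757.0 Mb
Total: 190391.0 Mb = 23798.9 MB.
= 23.80 GB.

23.8 GB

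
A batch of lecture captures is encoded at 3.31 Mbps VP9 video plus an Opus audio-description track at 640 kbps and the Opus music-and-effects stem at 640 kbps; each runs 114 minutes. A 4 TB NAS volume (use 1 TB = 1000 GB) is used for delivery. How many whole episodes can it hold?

1019

114 min = 6840 s
Audio total: 640 + 640 = 1280 kbps = 1.280 Mbps.
Total bitrate: 4.590 Mbps.
Per item: 4.590 Mbps × 6840 s = 31,396 Mb = 3,924 MB.
Capacity: 4 TB = 32,000,000 Mb; 1019.25 items → 1019 complete.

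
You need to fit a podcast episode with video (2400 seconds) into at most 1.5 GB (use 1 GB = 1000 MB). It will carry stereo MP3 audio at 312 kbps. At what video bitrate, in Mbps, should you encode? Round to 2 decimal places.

4.69 Mbps

Budget: 1.5 GB = 12000.0 Mb.
Total bitrate budget: 12000.0 Mb / 2400 s = 5.000 Mbps.
Audio: 312 kbps = 0.312 Mbps.
Video: 5.000 − 0.312 = 4.688 Mbps.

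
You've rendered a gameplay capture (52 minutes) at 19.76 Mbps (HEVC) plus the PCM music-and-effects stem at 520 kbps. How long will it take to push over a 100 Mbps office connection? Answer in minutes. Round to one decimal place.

10.5 minutes

52 min = 3120 s
Audio: 520 kbps = 0.520 Mbps.
Total bitrate: 20.280 Mbps.
File: 20.280 Mbps × 3120 s = 63273.6 Mb.
At 100 Mbps: 63273.6 / 100 = 632.7 s ≈ 10.5 minutes.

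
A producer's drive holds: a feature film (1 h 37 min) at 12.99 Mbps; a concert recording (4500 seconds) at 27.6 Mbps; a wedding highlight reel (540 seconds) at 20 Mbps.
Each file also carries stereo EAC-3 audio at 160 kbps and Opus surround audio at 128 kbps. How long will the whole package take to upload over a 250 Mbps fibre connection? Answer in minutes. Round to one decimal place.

14.2 minutes

Audio total: 160 + 128 = 288 kbps = 0.288 Mbps.
feature film: 13.278 Mbps × 5820 s = 77278.0 Mb
concert recording: 27.888 Mbps × 4500 s = 125496.0 Mb
wedding highlight reel: 20.288 Mbps × 540 s = 10955.5 Mb
Total: 213729.5 Mb = 26716.2 MB.
At 250 Mbps: 213729.5 / 250 = 855 s ≈ 14.2 minutes.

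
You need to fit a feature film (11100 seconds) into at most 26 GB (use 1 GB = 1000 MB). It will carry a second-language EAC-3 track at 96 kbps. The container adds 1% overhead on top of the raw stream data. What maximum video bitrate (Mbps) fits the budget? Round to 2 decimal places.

18.46 Mbps

Budget: 26 GB = 208000.0 Mb.
Stream payload after overhead: 208000.0 / 1.01 = 205940.6 Mb.
Total bitrate budget: 205940.6 Mb / 11100 s = 18.553 Mbps.
Audio: 96 kbps = 0.096 Mbps.
Video: 18.553 − 0.096 = 18.457 Mbps.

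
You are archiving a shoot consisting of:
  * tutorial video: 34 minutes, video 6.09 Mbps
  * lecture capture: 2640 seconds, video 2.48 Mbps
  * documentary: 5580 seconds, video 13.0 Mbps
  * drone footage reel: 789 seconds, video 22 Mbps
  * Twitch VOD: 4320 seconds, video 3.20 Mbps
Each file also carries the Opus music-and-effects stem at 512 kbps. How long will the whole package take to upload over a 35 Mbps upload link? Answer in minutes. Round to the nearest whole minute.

Audio: 512 kbps = 0.512 Mbps.
tutorial video: 6.602 Mbps × 2040 s = 13468.1 Mb
lecture capture: 2.992 Mbps × 2640 s = 7898.9 Mb
documentary: 13.512 Mbps × 5580 s = 75397.0 Mb
drone footage reel: 22.512 Mbps × 789 s = 17762.0 Mb
Twitch VOD: 3.712 Mbps × 4320 s = 16035.8 Mb
Total: 130561.7 Mb = 16320.2 MB.
At 35 Mbps: 130561.7 / 35 = 3730 s ≈ 62.2 minutes.

62 minutes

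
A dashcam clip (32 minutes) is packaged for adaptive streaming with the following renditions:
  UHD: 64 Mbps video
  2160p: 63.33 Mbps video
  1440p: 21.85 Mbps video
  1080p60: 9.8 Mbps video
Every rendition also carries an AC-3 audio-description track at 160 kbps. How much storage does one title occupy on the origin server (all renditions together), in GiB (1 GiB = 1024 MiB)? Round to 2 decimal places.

35.68 GiB

32 min = 1920 s
Audio: 160 kbps = 0.160 Mbps.
Sum of rendition bitrates: (64+0.160) + (63.33+0.160) + (21.85+0.160) + (9.8+0.160) = 159.620 Mbps.
× 1920 s = 306,470 Mb = 38,309 MB = 35.68 GiB.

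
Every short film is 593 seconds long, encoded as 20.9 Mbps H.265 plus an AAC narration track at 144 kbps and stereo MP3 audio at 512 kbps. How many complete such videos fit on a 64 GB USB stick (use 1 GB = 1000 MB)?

Audio total: 144 + 512 = 656 kbps = 0.656 Mbps.
Total bitrate: 21.556 Mbps.
Per item: 21.556 Mbps × 593 s = 12,783 Mb = 1,598 MB.
Capacity: 64 GB = 512,000 Mb; 40.05 items → 40 complete.

40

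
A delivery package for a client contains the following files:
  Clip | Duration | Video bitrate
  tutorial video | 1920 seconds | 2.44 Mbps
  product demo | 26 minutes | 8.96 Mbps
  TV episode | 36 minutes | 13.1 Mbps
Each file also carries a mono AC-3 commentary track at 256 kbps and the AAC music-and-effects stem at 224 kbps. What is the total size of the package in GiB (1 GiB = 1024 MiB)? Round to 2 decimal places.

5.78 GiB

Audio total: 256 + 224 = 480 kbps = 0.480 Mbps.
tutorial video: 2.920 Mbps × 1920 s = 5606.4 Mb
product demo: 9.440 Mbps × 1560 s = 14726.4 Mb
TV episode: 13.580 Mbps × 2160 s = 29332.8 Mb
Total: 49665.6 Mb = 6208.2 MB.
= 5.782 GiB.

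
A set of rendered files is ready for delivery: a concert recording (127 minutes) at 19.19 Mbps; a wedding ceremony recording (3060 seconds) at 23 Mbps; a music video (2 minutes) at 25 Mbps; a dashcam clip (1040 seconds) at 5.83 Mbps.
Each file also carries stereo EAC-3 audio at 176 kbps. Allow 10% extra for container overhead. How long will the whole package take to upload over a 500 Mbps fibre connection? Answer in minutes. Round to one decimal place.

Audio: 176 kbps = 0.176 Mbps.
concert recording: 19.366 Mbps × 7620 s × 1.10 = 162325.8 Mb
wedding ceremony recording: 23.176 Mbps × 3060 s × 1.10 = 78010.4 Mb
music video: 25.176 Mbps × 120 s × 1.10 = 3323.2 Mb
dashcam clip: 6.006 Mbps × 1040 s × 1.10 = 6870.9 Mb
Total: 250530.3 Mb = 31316.3 MB.
At 500 Mbps: 250530.3 / 500 = 501 s ≈ 8.35 minutes.

8.4 minutes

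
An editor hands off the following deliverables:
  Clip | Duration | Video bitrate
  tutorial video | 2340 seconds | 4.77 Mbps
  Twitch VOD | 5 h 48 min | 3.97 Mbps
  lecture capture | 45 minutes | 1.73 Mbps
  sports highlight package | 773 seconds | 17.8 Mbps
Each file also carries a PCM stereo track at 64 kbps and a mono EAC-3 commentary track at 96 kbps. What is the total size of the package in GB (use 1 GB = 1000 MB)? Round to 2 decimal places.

14.59 GB

Audio total: 64 + 96 = 160 kbps = 0.160 Mbps.
tutorial video: 4.930 Mbps × 2340 s = 11536.2 Mb
Twitch VOD: 4.130 Mbps × 20880 s = 86234.4 Mb
lecture capture: 1.890 Mbps × 2700 s = 5103.0 Mb
sports highlight package: 17.960 Mbps × 773 s = 13883.1 Mb
Total: 116756.7 Mb = 14594.6 MB.
= 14.59 GB.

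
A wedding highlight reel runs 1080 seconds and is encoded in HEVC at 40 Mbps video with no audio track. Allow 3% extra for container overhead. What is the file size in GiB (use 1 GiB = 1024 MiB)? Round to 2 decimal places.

5.18 GiB

Total bitrate: 40 Mbps.
Stream data: 40.000 Mbps × 1080 s = 43200.0 Mb.
With 3% container overhead: ×1.03.
44,496 Mb = 5,562,000,000 bytes ÷ 1,073,741,824 = 5.180 GiB.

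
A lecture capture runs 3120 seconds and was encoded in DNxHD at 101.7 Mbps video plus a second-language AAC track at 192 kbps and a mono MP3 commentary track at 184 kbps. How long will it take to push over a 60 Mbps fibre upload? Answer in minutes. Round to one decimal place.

Audio total: 192 + 184 = 376 kbps = 0.376 Mbps.
Total bitrate: 102.076 Mbps.
File: 102.076 Mbps × 3120 s = 318477.1 Mb.
At 60 Mbps: 318477.1 / 60 = 5308.0 s ≈ 88.5 minutes.

88.5 minutes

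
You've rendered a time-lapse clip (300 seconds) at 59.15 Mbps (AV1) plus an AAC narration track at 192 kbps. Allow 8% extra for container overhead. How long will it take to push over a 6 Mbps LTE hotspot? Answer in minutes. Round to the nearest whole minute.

53 minutes

Audio: 192 kbps = 0.192 Mbps.
Total bitrate: 59.342 Mbps.
File: 59.342 Mbps × 300 s = 17802.6 Mb.
With 8% container overhead: ×1.08. → 19226.8 Mb.
At 6 Mbps: 19226.8 / 6 = 3204.5 s ≈ 53.4 minutes.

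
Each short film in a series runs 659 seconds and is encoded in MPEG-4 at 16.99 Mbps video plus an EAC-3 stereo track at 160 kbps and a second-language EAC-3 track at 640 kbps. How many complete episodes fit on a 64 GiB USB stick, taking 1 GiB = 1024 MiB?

Audio total: 160 + 640 = 800 kbps = 0.800 Mbps.
Total bitrate: 17.790 Mbps.
Per item: 17.790 Mbps × 659 s = 11,724 Mb = 1,465 MB.
Capacity: 64 GiB = 549,756 Mb; 46.89 items → 46 complete.

46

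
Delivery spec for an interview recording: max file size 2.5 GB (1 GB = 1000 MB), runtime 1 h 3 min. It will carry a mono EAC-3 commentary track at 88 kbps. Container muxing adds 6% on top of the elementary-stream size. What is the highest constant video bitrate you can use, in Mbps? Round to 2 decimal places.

Budget: 2.5 GB = 20000.0 Mb.
Stream payload after overhead: 20000.0 / 1.06 = 18867.9 Mb.
1 h 3 min = 63 min = 3780 s
Total bitrate budget: 18867.9 Mb / 3780 s = 4.992 Mbps.
Audio: 88 kbps = 0.088 Mbps.
Video: 4.992 − 0.088 = 4.904 Mbps.

4.90 Mbps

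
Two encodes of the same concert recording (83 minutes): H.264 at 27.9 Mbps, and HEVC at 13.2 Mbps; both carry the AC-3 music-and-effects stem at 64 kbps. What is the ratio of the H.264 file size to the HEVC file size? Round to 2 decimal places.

2.11

83 min = 4980 s
Audio: 64 kbps = 0.064 Mbps.
H.264: 27.964 Mbps × 4980 s = 139260.7 Mb = 16.212 GiB.
HEVC: 13.264 Mbps × 4980 s = 66054.7 Mb = 7.690 GiB.
Ratio: 16.212 / 7.690 = 2.108.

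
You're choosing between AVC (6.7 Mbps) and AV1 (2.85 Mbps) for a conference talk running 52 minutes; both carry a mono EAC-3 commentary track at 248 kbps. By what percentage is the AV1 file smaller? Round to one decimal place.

52 min = 3120 s
Audio: 248 kbps = 0.248 Mbps.
AVC: 6.948 Mbps × 3120 s = 21677.8 Mb = 2.710 GB.
AV1: 3.098 Mbps × 3120 s = 9665.8 Mb = 1.208 GB.
Reduction: (1 − 1.208/2.710) × 100 = 55.41%.

55.4%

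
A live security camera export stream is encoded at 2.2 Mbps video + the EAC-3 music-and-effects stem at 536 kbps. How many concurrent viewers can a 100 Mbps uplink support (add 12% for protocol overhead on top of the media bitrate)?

32

Audio: 536 kbps = 0.536 Mbps.
Per-viewer media rate: 2.736 Mbps.
On the wire with 12% overhead: 3.064 Mbps.
100 Mbps = 100.0 Mbps; 100.0 / 3.064 = 32.63 → 32 viewers.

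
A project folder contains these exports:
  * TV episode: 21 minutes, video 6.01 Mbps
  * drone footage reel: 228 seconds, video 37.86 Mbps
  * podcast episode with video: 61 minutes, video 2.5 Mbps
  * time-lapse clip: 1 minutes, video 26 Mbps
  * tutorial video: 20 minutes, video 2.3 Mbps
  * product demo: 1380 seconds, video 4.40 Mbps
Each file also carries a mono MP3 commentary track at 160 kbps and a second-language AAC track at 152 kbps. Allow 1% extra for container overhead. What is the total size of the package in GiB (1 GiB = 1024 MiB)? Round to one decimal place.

4.5 GiB

Audio total: 160 + 152 = 312 kbps = 0.312 Mbps.
TV episode: 6.322 Mbps × 1260 s × 1.01 = 8045.4 Mb
drone footage reel: 38.172 Mbps × 228 s × 1.01 = 8790.2 Mb
podcast episode with video: 2.812 Mbps × 3660 s × 1.01 = 10394.8 Mb
time-lapse clip: 26.312 Mbps × 60 s × 1.01 = 1594.5 Mb
tutorial video: 2.612 Mbps × 1200 s × 1.01 = 3165.7 Mb
product demo: 4.712 Mbps × 1380 s × 1.01 = 6567.6 Mb
Total: 38558.3 Mb = 4819.8 MB.
= 4.489 GiB.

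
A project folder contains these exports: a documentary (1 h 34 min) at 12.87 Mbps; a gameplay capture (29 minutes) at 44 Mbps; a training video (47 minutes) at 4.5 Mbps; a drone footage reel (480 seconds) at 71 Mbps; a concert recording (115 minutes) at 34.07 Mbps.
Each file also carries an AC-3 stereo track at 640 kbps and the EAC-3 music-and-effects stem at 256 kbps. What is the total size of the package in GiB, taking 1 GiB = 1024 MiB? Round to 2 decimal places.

Audio total: 640 + 256 = 896 kbps = 0.896 Mbps.
documentary: 13.766 Mbps × 5640 s = 77640.2 Mb
gameplay capture: 44.896 Mbps × 1740 s = 78119.0 Mb
training video: 5.396 Mbps × 2820 s = 15216.7 Mb
drone footage reel: 71.896 Mbps × 480 s = 34510.1 Mb
concert recording: 34.966 Mbps × 6900 s = 241265.4 Mb
Total: 446751.5 Mb = 55843.9 MB.
= 52.01 GiB.

52.01 GiB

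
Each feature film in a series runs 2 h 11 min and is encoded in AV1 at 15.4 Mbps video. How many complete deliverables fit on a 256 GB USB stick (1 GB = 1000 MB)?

2 h 11 min = 131 min = 7860 s
Per item: 15.400 Mbps × 7860 s = 121,044 Mb = 15,130 MB.
Capacity: 256 GB = 2,048,000 Mb; 16.92 items → 16 complete.

16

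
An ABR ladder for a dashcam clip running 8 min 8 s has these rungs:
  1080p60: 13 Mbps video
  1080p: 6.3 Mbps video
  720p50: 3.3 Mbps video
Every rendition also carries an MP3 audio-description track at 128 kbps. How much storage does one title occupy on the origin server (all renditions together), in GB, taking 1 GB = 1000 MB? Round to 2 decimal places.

8 min 8 s = 488 s
Audio: 128 kbps = 0.128 Mbps.
Sum of rendition bitrates: (13+0.128) + (6.3+0.128) + (3.3+0.128) = 22.984 Mbps.
× 488 s = 11,216 Mb = 1,402 MB = 1.402 GB.

1.40 GB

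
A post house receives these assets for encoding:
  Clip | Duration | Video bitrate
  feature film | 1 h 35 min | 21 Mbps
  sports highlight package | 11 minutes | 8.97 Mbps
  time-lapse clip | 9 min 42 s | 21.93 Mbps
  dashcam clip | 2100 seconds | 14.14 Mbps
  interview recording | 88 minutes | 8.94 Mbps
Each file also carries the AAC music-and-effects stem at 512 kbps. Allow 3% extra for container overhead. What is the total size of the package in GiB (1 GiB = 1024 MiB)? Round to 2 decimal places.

Audio: 512 kbps = 0.512 Mbps.
feature film: 21.512 Mbps × 5700 s × 1.03 = 126297.0 Mb
sports highlight package: 9.482 Mbps × 660 s × 1.03 = 6445.9 Mb
time-lapse clip: 22.442 Mbps × 582 s × 1.03 = 13453.1 Mb
dashcam clip: 14.652 Mbps × 2100 s × 1.03 = 31692.3 Mb
interview recording: 9.452 Mbps × 5280 s × 1.03 = 51403.8 Mb
Total: 229291.9 Mb = 28661.5 MB.
= 26.69 GiB.

26.69 GiB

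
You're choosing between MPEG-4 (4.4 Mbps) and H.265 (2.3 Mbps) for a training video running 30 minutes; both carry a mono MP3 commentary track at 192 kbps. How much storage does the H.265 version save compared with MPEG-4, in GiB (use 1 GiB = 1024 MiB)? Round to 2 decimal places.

0.44 GiB

30 min = 1800 s
Audio: 192 kbps = 0.192 Mbps.
MPEG-4: 4.592 Mbps × 1800 s = 8265.6 Mb = 0.962 GiB.
H.265: 2.492 Mbps × 1800 s = 4485.6 Mb = 0.522 GiB.
Saving: 0.962 − 0.522 = 0.440 GiB.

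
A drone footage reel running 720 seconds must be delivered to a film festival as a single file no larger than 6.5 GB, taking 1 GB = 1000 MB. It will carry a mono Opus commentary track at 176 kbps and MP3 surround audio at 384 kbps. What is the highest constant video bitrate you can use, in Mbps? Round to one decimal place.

Budget: 6.5 GB = 52000.0 Mb.
Total bitrate budget: 52000.0 Mb / 720 s = 72.222 Mbps.
Audio total: 176 + 384 = 560 kbps = 0.560 Mbps.
Video: 72.222 − 0.560 = 71.662 Mbps.

71.7 Mbps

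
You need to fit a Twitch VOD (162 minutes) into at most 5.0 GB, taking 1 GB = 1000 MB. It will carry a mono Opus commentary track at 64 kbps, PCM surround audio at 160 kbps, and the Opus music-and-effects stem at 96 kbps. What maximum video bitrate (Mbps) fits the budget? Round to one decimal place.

3.8 Mbps

Budget: 5.0 GB = 40000.0 Mb.
162 min = 9720 s
Total bitrate budget: 40000.0 Mb / 9720 s = 4.115 Mbps.
Audio total: 64 + 160 + 96 = 320 kbps = 0.320 Mbps.
Video: 4.115 − 0.320 = 3.795 Mbps.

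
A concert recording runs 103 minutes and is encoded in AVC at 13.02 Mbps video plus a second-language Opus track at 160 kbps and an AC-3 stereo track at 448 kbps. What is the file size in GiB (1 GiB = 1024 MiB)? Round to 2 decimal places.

9.80 GiB

103 min = 6180 s
Audio total: 160 + 448 = 608 kbps = 0.608 Mbps.
Total bitrate: 13.02 + 0.608 = 13.628 Mbps.
Stream data: 13.628 Mbps × 6180 s = 84221.0 Mb.
84,221 Mb = 10,527,630,000 bytes ÷ 1,073,741,824 = 9.805 GiB.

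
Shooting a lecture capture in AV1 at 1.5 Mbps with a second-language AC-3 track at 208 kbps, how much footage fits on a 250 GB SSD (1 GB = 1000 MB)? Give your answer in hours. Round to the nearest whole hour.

325 hours

Audio: 208 kbps = 0.208 Mbps.
Total bitrate: 1.5 + 0.208 = 1.708 Mbps.
Capacity: 250 GB = 2,000,000 Mb.
Recording time: 2,000,000 / 1.708 = 1,170,960 s ≈ 325 hours.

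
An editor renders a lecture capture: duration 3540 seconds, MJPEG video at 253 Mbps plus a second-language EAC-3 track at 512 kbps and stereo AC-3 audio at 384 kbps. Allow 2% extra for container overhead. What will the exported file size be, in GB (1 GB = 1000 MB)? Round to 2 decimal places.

Audio total: 512 + 384 = 896 kbps = 0.896 Mbps.
Total bitrate: 253 + 0.896 = 253.896 Mbps.
Stream data: 253.896 Mbps × 3540 s = 898791.8 Mb.
With 2% container overhead: ×1.02.
916,768 Mb ÷ 8 = 114,596 MB → 114.6 GB.

114.60 GB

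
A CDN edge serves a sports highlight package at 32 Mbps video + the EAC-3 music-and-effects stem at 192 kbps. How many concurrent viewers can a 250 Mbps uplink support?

Audio: 192 kbps = 0.192 Mbps.
Per-viewer media rate: 32.192 Mbps.
250 Mbps = 250.0 Mbps; 250.0 / 32.192 = 7.77 → 7 viewers.

7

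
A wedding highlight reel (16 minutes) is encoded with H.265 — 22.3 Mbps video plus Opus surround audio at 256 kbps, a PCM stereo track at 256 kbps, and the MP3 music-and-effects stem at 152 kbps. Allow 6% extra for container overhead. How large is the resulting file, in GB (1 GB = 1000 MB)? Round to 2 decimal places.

2.92 GB

16 min = 960 s
Audio total: 256 + 256 + 152 = 664 kbps = 0.664 Mbps.
Total bitrate: 22.3 + 0.664 = 22.964 Mbps.
Stream data: 22.964 Mbps × 960 s = 22045.4 Mb.
With 6% container overhead: ×1.06.
23,368 Mb ÷ 8 = 2,921 MB → 2.921 GB.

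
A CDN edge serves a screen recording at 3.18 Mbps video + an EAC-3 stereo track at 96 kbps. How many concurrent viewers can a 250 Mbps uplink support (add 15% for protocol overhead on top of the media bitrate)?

66

Audio: 96 kbps = 0.096 Mbps.
Per-viewer media rate: 3.276 Mbps.
On the wire with 15% overhead: 3.767 Mbps.
250 Mbps = 250.0 Mbps; 250.0 / 3.767 = 66.36 → 66 viewers.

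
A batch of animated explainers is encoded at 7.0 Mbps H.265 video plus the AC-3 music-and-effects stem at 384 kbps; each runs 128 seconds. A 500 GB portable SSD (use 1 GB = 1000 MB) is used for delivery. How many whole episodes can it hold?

Audio: 384 kbps = 0.384 Mbps.
Total bitrate: 7.384 Mbps.
Per item: 7.384 Mbps × 128 s = 945.2 Mb = 118.1 MB.
Capacity: 500 GB = 4,000,000 Mb; 4232.12 items → 4232 complete.

4232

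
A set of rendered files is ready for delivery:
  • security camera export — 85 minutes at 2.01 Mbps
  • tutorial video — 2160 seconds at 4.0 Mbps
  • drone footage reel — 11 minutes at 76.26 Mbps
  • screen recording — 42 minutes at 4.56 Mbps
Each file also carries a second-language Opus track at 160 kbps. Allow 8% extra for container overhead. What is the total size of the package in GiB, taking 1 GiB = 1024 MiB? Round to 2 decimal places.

10.36 GiB

Audio: 160 kbps = 0.160 Mbps.
security camera export: 2.170 Mbps × 5100 s × 1.08 = 11952.4 Mb
tutorial video: 4.160 Mbps × 2160 s × 1.08 = 9704.4 Mb
drone footage reel: 76.420 Mbps × 660 s × 1.08 = 54472.2 Mb
screen recording: 4.720 Mbps × 2520 s × 1.08 = 12846.0 Mb
Total: 88974.9 Mb = 11121.9 MB.
= 10.36 GiB.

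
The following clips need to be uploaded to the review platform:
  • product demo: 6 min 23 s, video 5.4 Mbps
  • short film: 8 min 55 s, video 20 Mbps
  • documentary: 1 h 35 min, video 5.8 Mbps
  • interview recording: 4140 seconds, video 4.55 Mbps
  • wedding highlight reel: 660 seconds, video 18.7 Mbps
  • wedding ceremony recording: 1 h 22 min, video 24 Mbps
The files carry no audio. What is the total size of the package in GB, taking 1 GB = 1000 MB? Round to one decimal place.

24.4 GB

product demo: 5.400 Mbps × 383 s = 2068.2 Mb
short film: 20.000 Mbps × 535 s = 10700.0 Mb
documentary: 5.800 Mbps × 5700 s = 33060.0 Mb
interview recording: 4.550 Mbps × 4140 s = 18837.0 Mb
wedding highlight reel: 18.700 Mbps × 660 s = 12342.0 Mb
wedding ceremony recording: 24.000 Mbps × 4920 s = 118080.0 Mb
Total: 195087.2 Mb = 24385.9 MB.
= 24.39 GB.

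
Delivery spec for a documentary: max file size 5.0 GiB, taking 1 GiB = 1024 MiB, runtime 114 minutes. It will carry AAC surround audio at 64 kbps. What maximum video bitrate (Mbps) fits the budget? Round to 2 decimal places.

Budget: 5.0 GiB = 42949.7 Mb.
114 min = 6840 s
Total bitrate budget: 42949.7 Mb / 6840 s = 6.279 Mbps.
Audio: 64 kbps = 0.064 Mbps.
Video: 6.279 − 0.064 = 6.215 Mbps.

6.22 Mbps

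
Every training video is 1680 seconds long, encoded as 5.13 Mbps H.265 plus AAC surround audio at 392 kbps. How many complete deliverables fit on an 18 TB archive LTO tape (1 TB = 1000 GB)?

Audio: 392 kbps = 0.392 Mbps.
Total bitrate: 5.522 Mbps.
Per item: 5.522 Mbps × 1680 s = 9,277 Mb = 1,160 MB.
Capacity: 18 TB = 144,000,000 Mb; 15522.33 items → 15522 complete.

15522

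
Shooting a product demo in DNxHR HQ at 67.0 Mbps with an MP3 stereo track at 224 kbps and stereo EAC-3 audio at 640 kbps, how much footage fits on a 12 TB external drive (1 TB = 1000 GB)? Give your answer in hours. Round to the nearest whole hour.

Audio total: 224 + 640 = 864 kbps = 0.864 Mbps.
Total bitrate: 67.0 + 0.864 = 67.864 Mbps.
Capacity: 12 TB = 96,000,000 Mb.
Recording time: 96,000,000 / 67.864 = 1,414,594 s ≈ 393 hours.

393 hours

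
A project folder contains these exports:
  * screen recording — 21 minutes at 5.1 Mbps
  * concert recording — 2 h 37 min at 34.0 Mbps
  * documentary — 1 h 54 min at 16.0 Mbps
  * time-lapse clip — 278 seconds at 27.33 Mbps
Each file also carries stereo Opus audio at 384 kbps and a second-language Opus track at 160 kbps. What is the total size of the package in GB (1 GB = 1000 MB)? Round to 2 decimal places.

56.68 GB

Audio total: 384 + 160 = 544 kbps = 0.544 Mbps.
screen recording: 5.644 Mbps × 1260 s = 7111.4 Mb
concert recording: 34.544 Mbps × 9420 s = 325404.5 Mb
documentary: 16.544 Mbps × 6840 s = 113161.0 Mb
time-lapse clip: 27.874 Mbps × 278 s = 7749.0 Mb
Total: 453425.9 Mb = 56678.2 MB.
= 56.68 GB.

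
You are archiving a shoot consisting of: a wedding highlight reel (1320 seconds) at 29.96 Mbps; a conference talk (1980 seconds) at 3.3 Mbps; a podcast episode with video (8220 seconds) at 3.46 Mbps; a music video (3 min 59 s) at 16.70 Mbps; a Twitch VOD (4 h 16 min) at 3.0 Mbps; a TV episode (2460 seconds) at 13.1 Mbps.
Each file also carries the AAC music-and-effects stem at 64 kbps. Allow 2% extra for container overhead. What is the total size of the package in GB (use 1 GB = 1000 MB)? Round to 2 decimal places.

Audio: 64 kbps = 0.064 Mbps.
wedding highlight reel: 30.024 Mbps × 1320 s × 1.02 = 40424.3 Mb
conference talk: 3.364 Mbps × 1980 s × 1.02 = 6793.9 Mb
podcast episode with video: 3.524 Mbps × 8220 s × 1.02 = 29546.6 Mb
music video: 16.764 Mbps × 239 s × 1.02 = 4086.7 Mb
Twitch VOD: 3.064 Mbps × 15360 s × 1.02 = 48004.3 Mb
TV episode: 13.164 Mbps × 2460 s × 1.02 = 33031.1 Mb
Total: 161887.0 Mb = 20235.9 MB.
= 20.24 GB.

20.24 GB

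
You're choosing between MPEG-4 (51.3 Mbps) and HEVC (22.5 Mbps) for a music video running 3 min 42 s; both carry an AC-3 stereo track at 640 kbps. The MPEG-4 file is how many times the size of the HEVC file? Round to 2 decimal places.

2.24

3 min 42 s = 222 s
Audio: 640 kbps = 0.640 Mbps.
MPEG-4: 51.940 Mbps × 222 s = 11530.7 Mb = 1.441 GB.
HEVC: 23.140 Mbps × 222 s = 5137.1 Mb = 0.642 GB.
Ratio: 1.441 / 0.642 = 2.245.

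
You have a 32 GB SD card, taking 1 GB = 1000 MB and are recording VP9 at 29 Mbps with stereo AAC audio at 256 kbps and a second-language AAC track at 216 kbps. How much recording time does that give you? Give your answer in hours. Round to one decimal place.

Audio total: 256 + 216 = 472 kbps = 0.472 Mbps.
Total bitrate: 29 + 0.472 = 29.472 Mbps.
Capacity: 32 GB = 256,000 Mb.
Recording time: 256,000 / 29.472 = 8,686 s ≈ 2.41 hours.

2.4 hours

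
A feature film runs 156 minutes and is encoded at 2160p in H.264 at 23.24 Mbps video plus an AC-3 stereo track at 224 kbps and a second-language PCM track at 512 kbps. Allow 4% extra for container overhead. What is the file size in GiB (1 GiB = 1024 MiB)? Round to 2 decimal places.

156 min = 9360 s
Audio total: 224 + 512 = 736 kbps = 0.736 Mbps.
Total bitrate: 23.24 + 0.736 = 23.976 Mbps.
Stream data: 23.976 Mbps × 9360 s = 224415.4 Mb.
With 4% container overhead: ×1.04.
233,392 Mb = 29,173,996,800 bytes ÷ 1,073,741,824 = 27.17 GiB.

27.17 GiB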